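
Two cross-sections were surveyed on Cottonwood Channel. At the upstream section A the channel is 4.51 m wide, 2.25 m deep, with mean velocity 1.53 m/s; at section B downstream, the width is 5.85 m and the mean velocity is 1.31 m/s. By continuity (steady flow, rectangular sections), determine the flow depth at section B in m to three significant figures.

Q = A₁V₁ = (4.51×2.25) × 1.53 = 15.53 m³/s
d₂ = Q/(b₂ V₂) = 15.53/(5.85×1.31) = 2.026 m

2.03 m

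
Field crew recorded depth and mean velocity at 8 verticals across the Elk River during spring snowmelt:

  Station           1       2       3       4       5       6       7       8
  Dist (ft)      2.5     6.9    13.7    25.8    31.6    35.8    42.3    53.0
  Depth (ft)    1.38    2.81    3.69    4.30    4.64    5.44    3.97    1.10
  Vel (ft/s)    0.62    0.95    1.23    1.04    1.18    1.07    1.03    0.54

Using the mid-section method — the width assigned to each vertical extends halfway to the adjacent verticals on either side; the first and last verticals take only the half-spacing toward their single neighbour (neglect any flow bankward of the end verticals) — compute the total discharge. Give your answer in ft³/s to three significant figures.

197 ft³/s

w_1 = (6.9 − 2.5)/2 = 2.2 ft; q_1 = 0.62 × 1.38 × 2.2 = 1.882 ft³/s
w_2 = (13.7 − 2.5)/2 = 5.6 ft; q_2 = 0.95 × 2.81 × 5.6 = 14.95 ft³/s
w_3 = (25.8 − 6.9)/2 = 9.45 ft; q_3 = 1.23 × 3.69 × 9.45 = 42.89 ft³/s
w_4 = (31.6 − 13.7)/2 = 8.95 ft; q_4 = 1.04 × 4.30 × 8.95 = 40.02 ft³/s
w_5 = (35.8 − 25.8)/2 = 5 ft; q_5 = 1.18 × 4.64 × 5 = 27.38 ft³/s
w_6 = (42.3 − 31.6)/2 = 5.35 ft; q_6 = 1.07 × 5.44 × 5.35 = 31.14 ft³/s
w_7 = (53.0 − 35.8)/2 = 8.6 ft; q_7 = 1.03 × 3.97 × 8.6 = 35.17 ft³/s
w_8 = (53.0 − 42.3)/2 = 5.35 ft; q_8 = 0.54 × 1.10 × 5.35 = 3.178 ft³/s
Q = Σ qᵢ = 196.6 ft³/s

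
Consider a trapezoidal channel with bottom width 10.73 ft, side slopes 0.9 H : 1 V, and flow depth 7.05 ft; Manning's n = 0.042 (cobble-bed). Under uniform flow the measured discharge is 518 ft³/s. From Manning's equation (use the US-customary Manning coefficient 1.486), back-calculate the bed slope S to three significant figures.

A = (b + z·y)·y = (10.73 + 0.9×7.05)×7.05 = 120.4 ft²
P = b + 2y√(1+z²) = 10.73 + 2×7.05×√(1+0.9²) = 29.70 ft
R = A/P = 120.4/29.70 = 4.053 ft
S = (Q·n / (1.486·A·R^(2/3)))² = (518×0.042 / (1.486×120.4×2.542))² = 0.002289

0.00229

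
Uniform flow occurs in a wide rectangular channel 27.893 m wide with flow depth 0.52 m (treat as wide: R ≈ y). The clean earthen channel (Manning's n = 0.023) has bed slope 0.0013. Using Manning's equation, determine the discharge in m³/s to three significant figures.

A = b·y = 27.893 × 0.52 = 14.50 m²
Wide channel: R ≈ y = 0.52 m
Q = (1/n)·A·R^(2/3)·S^(1/2) = (1/0.023) × 14.50 × 0.5200^(2/3) × 0.0013^(1/2) = 14.70 m³/s

14.7 m³/s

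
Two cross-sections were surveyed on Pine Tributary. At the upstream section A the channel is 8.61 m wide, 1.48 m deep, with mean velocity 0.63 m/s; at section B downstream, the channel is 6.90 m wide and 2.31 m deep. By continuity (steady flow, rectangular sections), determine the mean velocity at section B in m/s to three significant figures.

Q = A₁V₁ = (8.61×1.48) × 0.63 = 8.028 m³/s
A₂ = 6.90 × 2.31 = 15.94 m²
V₂ = Q/A₂ = 8.028/15.94 = 0.5037 m/s

0.504 m/s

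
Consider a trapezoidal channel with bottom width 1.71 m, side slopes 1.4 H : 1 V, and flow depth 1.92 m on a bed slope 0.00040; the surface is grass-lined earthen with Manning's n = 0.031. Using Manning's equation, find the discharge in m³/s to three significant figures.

5.50 m³/s

A = (b + z·y)·y = (1.71 + 1.4×1.92)×1.92 = 8.444 m²
P = b + 2y√(1+z²) = 1.71 + 2×1.92×√(1+1.4²) = 8.317 m
R = A/P = 8.444/8.317 = 1.015 m
Q = (1/n)·A·R^(2/3)·S^(1/2) = (1/0.031) × 8.444 × 1.015^(2/3) × 0.00040^(1/2) = 5.503 m³/s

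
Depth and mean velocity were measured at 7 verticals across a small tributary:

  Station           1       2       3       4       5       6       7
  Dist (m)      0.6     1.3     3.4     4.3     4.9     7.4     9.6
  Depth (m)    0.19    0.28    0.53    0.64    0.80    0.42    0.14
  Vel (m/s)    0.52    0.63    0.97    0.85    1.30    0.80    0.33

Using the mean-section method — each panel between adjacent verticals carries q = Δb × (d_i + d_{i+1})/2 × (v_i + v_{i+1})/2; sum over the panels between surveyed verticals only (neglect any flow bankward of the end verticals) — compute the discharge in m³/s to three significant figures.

Panel 1-2: Δb = 0.7 m, d̄ = (0.19+0.28)/2 = 0.235, v̄ = (0.52+0.63)/2 = 0.575 → q = 0.7×0.235×0.575 = 0.09459 m³/s
Panel 2-3: Δb = 2.1 m, d̄ = (0.28+0.53)/2 = 0.405, v̄ = (0.63+0.97)/2 = 0.8 → q = 2.1×0.405×0.8 = 0.6804 m³/s
Panel 3-4: Δb = 0.9 m, d̄ = (0.53+0.64)/2 = 0.585, v̄ = (0.97+0.85)/2 = 0.91 → q = 0.9×0.585×0.91 = 0.4791 m³/s
Panel 4-5: Δb = 0.6 m, d̄ = (0.64+0.80)/2 = 0.72, v̄ = (0.85+1.30)/2 = 1.075 → q = 0.6×0.72×1.075 = 0.4644 m³/s
Panel 5-6: Δb = 2.5 m, d̄ = (0.80+0.42)/2 = 0.61, v̄ = (1.30+0.80)/2 = 1.05 → q = 2.5×0.61×1.05 = 1.601 m³/s
Panel 6-7: Δb = 2.2 m, d̄ = (0.42+0.14)/2 = 0.28, v̄ = (0.80+0.33)/2 = 0.565 → q = 2.2×0.28×0.565 = 0.3480 m³/s
Q = Σ q = 3.668 m³/s

3.67 m³/s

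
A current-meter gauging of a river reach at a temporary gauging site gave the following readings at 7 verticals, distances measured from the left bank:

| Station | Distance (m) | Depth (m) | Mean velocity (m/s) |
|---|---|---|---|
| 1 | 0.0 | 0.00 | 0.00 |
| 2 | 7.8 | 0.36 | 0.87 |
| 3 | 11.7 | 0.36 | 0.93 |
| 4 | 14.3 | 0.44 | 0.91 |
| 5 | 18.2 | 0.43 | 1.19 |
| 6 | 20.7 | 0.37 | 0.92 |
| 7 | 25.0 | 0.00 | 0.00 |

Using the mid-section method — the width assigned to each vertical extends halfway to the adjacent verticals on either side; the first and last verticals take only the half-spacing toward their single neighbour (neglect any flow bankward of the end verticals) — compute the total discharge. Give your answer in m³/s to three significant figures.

7.02 m³/s

w_2 = (11.7 − 0.0)/2 = 5.85 m; q_2 = 0.87 × 0.36 × 5.85 = 1.832 m³/s
w_3 = (14.3 − 7.8)/2 = 3.25 m; q_3 = 0.93 × 0.36 × 3.25 = 1.088 m³/s
w_4 = (18.2 − 11.7)/2 = 3.25 m; q_4 = 0.91 × 0.44 × 3.25 = 1.301 m³/s
w_5 = (20.7 − 14.3)/2 = 3.2 m; q_5 = 1.19 × 0.43 × 3.2 = 1.637 m³/s
w_6 = (25.0 − 18.2)/2 = 3.4 m; q_6 = 0.92 × 0.37 × 3.4 = 1.157 m³/s
Stations 1, 7 contribute zero (depth or velocity is 0).
Q = Σ qᵢ = 7.016 m³/s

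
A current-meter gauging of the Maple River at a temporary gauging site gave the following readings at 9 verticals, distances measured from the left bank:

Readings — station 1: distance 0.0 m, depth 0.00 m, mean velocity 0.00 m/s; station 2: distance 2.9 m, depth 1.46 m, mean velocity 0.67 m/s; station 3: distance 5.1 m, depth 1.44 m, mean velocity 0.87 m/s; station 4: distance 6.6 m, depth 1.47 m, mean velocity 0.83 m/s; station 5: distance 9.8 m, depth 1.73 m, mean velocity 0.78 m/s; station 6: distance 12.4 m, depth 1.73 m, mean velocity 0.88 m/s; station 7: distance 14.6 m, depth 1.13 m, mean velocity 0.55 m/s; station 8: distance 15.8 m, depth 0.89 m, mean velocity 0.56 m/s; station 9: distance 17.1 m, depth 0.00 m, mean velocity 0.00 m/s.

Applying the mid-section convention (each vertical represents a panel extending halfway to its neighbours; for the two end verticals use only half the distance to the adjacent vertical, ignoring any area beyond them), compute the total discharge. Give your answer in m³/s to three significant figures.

w_2 = (5.1 − 0.0)/2 = 2.55 m; q_2 = 0.67 × 1.46 × 2.55 = 2.494 m³/s
w_3 = (6.6 − 2.9)/2 = 1.85 m; q_3 = 0.87 × 1.44 × 1.85 = 2.318 m³/s
w_4 = (9.8 − 5.1)/2 = 2.35 m; q_4 = 0.83 × 1.47 × 2.35 = 2.867 m³/s
w_5 = (12.4 − 6.6)/2 = 2.9 m; q_5 = 0.78 × 1.73 × 2.9 = 3.913 m³/s
w_6 = (14.6 − 9.8)/2 = 2.4 m; q_6 = 0.88 × 1.73 × 2.4 = 3.654 m³/s
w_7 = (15.8 − 12.4)/2 = 1.7 m; q_7 = 0.55 × 1.13 × 1.7 = 1.057 m³/s
w_8 = (17.1 − 14.6)/2 = 1.25 m; q_8 = 0.56 × 0.89 × 1.25 = 0.6230 m³/s
Stations 1, 9 contribute zero (depth or velocity is 0).
Q = Σ qᵢ = 16.93 m³/s

16.9 m³/s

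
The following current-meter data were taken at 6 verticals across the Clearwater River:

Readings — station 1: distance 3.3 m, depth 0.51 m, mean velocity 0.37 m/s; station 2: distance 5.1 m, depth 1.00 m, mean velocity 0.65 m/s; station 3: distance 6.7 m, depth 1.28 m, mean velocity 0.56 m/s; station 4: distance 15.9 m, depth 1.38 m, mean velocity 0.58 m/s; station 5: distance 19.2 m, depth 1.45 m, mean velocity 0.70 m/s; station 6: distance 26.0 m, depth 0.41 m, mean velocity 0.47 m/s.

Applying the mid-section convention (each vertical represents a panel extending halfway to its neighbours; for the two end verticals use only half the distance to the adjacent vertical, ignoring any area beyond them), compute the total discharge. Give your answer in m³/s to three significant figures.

15.9 m³/s

w_1 = (5.1 − 3.3)/2 = 0.9 m; q_1 = 0.37 × 0.51 × 0.9 = 0.1698 m³/s
w_2 = (6.7 − 3.3)/2 = 1.7 m; q_2 = 0.65 × 1.00 × 1.7 = 1.105 m³/s
w_3 = (15.9 − 5.1)/2 = 5.4 m; q_3 = 0.56 × 1.28 × 5.4 = 3.871 m³/s
w_4 = (19.2 − 6.7)/2 = 6.25 m; q_4 = 0.58 × 1.38 × 6.25 = 5.003 m³/s
w_5 = (26.0 − 15.9)/2 = 5.05 m; q_5 = 0.70 × 1.45 × 5.05 = 5.126 m³/s
w_6 = (26.0 − 19.2)/2 = 3.4 m; q_6 = 0.47 × 0.41 × 3.4 = 0.6552 m³/s
Q = Σ qᵢ = 15.93 m³/s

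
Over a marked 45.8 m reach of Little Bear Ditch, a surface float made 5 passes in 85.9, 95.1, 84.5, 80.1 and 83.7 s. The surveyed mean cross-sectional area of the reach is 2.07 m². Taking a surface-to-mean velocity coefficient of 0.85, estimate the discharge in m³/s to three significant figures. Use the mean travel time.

t̄ = (85.9 + 95.1 + 84.5 + 80.1 + 83.7) / 5 = 85.86 s
v_surface = L / t̄ = 45.8 / 85.86 = 0.5334 m/s
v_mean = 0.85 × 0.5334 = 0.4534 m/s
Q = A × v_mean = 2.07 × 0.4534 = 0.9386 m³/s

0.939 m³/s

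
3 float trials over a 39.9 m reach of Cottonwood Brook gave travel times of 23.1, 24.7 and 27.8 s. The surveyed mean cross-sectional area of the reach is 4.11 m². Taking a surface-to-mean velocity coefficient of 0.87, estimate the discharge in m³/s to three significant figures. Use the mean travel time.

5.66 m³/s

t̄ = (23.1 + 24.7 + 27.8) / 3 = 25.2 s
v_surface = L / t̄ = 39.9 / 25.2 = 1.583 m/s
v_mean = 0.87 × 1.583 = 1.378 m/s
Q = A × v_mean = 4.11 × 1.378 = 5.662 m³/s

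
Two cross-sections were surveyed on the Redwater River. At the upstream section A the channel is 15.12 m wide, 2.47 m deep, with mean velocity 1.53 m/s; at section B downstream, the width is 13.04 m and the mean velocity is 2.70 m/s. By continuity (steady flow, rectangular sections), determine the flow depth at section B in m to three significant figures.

1.62 m

Q = A₁V₁ = (15.12×2.47) × 1.53 = 57.14 m³/s
d₂ = Q/(b₂ V₂) = 57.14/(13.04×2.70) = 1.623 m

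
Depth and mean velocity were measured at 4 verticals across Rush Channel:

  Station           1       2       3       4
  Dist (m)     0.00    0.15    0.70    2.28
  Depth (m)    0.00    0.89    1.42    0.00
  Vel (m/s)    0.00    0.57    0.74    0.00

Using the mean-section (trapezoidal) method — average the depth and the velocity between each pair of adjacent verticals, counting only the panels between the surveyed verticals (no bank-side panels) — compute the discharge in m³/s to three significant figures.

Panel 1-2: Δb = 0.15 m, d̄ = (0.00+0.89)/2 = 0.445, v̄ = (0.00+0.57)/2 = 0.285 → q = 0.15×0.445×0.285 = 0.01902 m³/s
Panel 2-3: Δb = 0.55 m, d̄ = (0.89+1.42)/2 = 1.155, v̄ = (0.57+0.74)/2 = 0.655 → q = 0.55×1.155×0.655 = 0.4161 m³/s
Panel 3-4: Δb = 1.58 m, d̄ = (1.42+0.00)/2 = 0.71, v̄ = (0.74+0.00)/2 = 0.37 → q = 1.58×0.71×0.37 = 0.4151 m³/s
Q = Σ q = 0.8502 m³/s

0.850 m³/s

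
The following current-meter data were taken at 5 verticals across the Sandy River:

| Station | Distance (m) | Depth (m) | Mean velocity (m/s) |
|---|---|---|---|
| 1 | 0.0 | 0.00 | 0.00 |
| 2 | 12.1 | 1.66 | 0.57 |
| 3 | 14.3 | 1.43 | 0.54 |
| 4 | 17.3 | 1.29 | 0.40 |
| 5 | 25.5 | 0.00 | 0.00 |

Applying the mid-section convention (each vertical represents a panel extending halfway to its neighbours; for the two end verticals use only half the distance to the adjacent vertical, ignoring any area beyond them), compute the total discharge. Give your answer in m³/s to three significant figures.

11.7 m³/s

w_2 = (14.3 − 0.0)/2 = 7.15 m; q_2 = 0.57 × 1.66 × 7.15 = 6.765 m³/s
w_3 = (17.3 − 12.1)/2 = 2.6 m; q_3 = 0.54 × 1.43 × 2.6 = 2.008 m³/s
w_4 = (25.5 − 14.3)/2 = 5.6 m; q_4 = 0.40 × 1.29 × 5.6 = 2.890 m³/s
Stations 1, 5 contribute zero (depth or velocity is 0).
Q = Σ qᵢ = 11.66 m³/s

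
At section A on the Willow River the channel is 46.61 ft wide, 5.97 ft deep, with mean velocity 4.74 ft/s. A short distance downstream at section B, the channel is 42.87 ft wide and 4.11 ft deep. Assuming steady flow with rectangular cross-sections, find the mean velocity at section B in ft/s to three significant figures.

Q = A₁V₁ = (46.61×5.97) × 4.74 = 1319 ft³/s
A₂ = 42.87 × 4.11 = 176.2 ft²
V₂ = Q/A₂ = 1319/176.2 = 7.486 ft/s

7.49 ft/s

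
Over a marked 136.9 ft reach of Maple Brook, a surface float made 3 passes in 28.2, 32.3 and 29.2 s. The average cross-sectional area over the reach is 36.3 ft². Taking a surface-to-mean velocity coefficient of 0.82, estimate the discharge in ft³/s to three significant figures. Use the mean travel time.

136 ft³/s

t̄ = (28.2 + 32.3 + 29.2) / 3 = 29.9 s
v_surface = L / t̄ = 136.9 / 29.9 = 4.579 ft/s
v_mean = 0.82 × 4.579 = 3.754 ft/s
Q = A × v_mean = 36.3 × 3.754 = 136.3 ft³/s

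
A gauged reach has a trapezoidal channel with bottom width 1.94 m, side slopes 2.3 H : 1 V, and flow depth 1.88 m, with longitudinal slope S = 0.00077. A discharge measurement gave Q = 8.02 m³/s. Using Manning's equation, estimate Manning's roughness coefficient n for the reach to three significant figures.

A = (b + z·y)·y = (1.94 + 2.3×1.88)×1.88 = 11.78 m²
P = b + 2y√(1+z²) = 1.94 + 2×1.88×√(1+2.3²) = 11.37 m
R = A/P = 11.78/11.37 = 1.036 m
n = (1/Q)·A·R^(2/3)·S^(1/2) = (1/8.02) × 11.78 × 1.024 × 0.02775 = 0.04171

0.0417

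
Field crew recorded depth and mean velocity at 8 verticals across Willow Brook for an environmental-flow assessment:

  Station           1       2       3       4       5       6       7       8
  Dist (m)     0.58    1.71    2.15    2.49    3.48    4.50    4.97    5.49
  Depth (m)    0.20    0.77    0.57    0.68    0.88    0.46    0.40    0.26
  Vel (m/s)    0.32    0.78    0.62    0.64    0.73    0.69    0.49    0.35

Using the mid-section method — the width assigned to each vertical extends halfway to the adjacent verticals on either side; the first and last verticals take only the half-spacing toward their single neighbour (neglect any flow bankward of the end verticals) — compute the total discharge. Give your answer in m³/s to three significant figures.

1.94 m³/s

w_1 = (1.71 − 0.58)/2 = 0.565 m; q_1 = 0.32 × 0.20 × 0.565 = 0.03616 m³/s
w_2 = (2.15 − 0.58)/2 = 0.785 m; q_2 = 0.78 × 0.77 × 0.785 = 0.4715 m³/s
w_3 = (2.49 − 1.71)/2 = 0.39 m; q_3 = 0.62 × 0.57 × 0.39 = 0.1378 m³/s
w_4 = (3.48 − 2.15)/2 = 0.665 m; q_4 = 0.64 × 0.68 × 0.665 = 0.2894 m³/s
w_5 = (4.50 − 2.49)/2 = 1.005 m; q_5 = 0.73 × 0.88 × 1.005 = 0.6456 m³/s
w_6 = (4.97 − 3.48)/2 = 0.745 m; q_6 = 0.69 × 0.46 × 0.745 = 0.2365 m³/s
w_7 = (5.49 − 4.50)/2 = 0.495 m; q_7 = 0.49 × 0.40 × 0.495 = 0.09702 m³/s
w_8 = (5.49 − 4.97)/2 = 0.26 m; q_8 = 0.35 × 0.26 × 0.26 = 0.02366 m³/s
Q = Σ qᵢ = 1.938 m³/s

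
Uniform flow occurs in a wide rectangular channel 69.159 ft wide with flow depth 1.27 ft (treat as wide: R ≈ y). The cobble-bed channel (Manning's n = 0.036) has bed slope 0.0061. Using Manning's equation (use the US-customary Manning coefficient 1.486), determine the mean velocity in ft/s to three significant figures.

A = b·y = 69.159 × 1.27 = 87.83 ft²
Wide channel: R ≈ y = 1.27 ft
Q = (1.486/n)·A·R^(2/3)·S^(1/2) = (1.486/0.036) × 87.83 × 1.270^(2/3) × 0.0061^(1/2) = 332.1 ft³/s
V = Q/A = 332.1/87.83 = 3.781 ft/s

3.78 ft/s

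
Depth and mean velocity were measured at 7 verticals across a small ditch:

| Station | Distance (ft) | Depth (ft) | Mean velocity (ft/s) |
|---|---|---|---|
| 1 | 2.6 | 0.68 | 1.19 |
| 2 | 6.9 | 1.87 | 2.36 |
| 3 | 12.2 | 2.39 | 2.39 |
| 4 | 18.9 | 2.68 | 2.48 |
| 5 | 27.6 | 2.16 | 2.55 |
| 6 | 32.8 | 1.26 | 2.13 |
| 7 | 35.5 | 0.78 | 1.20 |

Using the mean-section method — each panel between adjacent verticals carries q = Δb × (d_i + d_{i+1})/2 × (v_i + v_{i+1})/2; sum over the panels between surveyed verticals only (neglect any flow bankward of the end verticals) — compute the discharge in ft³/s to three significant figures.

156 ft³/s

Panel 1-2: Δb = 4.3 ft, d̄ = (0.68+1.87)/2 = 1.275, v̄ = (1.19+2.36)/2 = 1.775 → q = 4.3×1.275×1.775 = 9.731 ft³/s
Panel 2-3: Δb = 5.3 ft, d̄ = (1.87+2.39)/2 = 2.13, v̄ = (2.36+2.39)/2 = 2.375 → q = 5.3×2.13×2.375 = 26.81 ft³/s
Panel 3-4: Δb = 6.7 ft, d̄ = (2.39+2.68)/2 = 2.535, v̄ = (2.39+2.48)/2 = 2.435 → q = 6.7×2.535×2.435 = 41.36 ft³/s
Panel 4-5: Δb = 8.7 ft, d̄ = (2.68+2.16)/2 = 2.42, v̄ = (2.48+2.55)/2 = 2.515 → q = 8.7×2.42×2.515 = 52.95 ft³/s
Panel 5-6: Δb = 5.2 ft, d̄ = (2.16+1.26)/2 = 1.71, v̄ = (2.55+2.13)/2 = 2.34 → q = 5.2×1.71×2.34 = 20.81 ft³/s
Panel 6-7: Δb = 2.7 ft, d̄ = (1.26+0.78)/2 = 1.02, v̄ = (2.13+1.20)/2 = 1.665 → q = 2.7×1.02×1.665 = 4.585 ft³/s
Q = Σ q = 156.2 ft³/s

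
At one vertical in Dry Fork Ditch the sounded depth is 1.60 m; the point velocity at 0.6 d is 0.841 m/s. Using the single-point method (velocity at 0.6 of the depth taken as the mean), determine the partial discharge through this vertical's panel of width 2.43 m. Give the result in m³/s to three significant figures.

v̄ = v₀.₆ = 0.841 m/s
q = v̄ × d × w = 0.8410 × 1.60 × 2.43 = 3.270 m³/s

3.27 m³/s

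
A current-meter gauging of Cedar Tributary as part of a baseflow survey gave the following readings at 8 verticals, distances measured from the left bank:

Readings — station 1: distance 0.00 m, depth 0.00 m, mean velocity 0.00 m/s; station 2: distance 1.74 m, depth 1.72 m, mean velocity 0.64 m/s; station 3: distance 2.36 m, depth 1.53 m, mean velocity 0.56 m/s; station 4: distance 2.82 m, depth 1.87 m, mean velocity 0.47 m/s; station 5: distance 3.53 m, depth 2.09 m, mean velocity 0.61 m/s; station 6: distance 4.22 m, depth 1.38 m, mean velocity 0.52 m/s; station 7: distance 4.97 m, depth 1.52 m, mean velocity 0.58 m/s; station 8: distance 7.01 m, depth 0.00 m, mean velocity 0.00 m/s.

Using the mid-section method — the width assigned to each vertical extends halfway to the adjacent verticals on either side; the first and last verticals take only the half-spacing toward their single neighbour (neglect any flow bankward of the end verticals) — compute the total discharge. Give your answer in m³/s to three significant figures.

4.91 m³/s

w_2 = (2.36 − 0.00)/2 = 1.18 m; q_2 = 0.64 × 1.72 × 1.18 = 1.299 m³/s
w_3 = (2.82 − 1.74)/2 = 0.54 m; q_3 = 0.56 × 1.53 × 0.54 = 0.4627 m³/s
w_4 = (3.53 − 2.36)/2 = 0.585 m; q_4 = 0.47 × 1.87 × 0.585 = 0.5142 m³/s
w_5 = (4.22 − 2.82)/2 = 0.7 m; q_5 = 0.61 × 2.09 × 0.7 = 0.8924 m³/s
w_6 = (4.97 − 3.53)/2 = 0.72 m; q_6 = 0.52 × 1.38 × 0.72 = 0.5167 m³/s
w_7 = (7.01 − 4.22)/2 = 1.395 m; q_7 = 0.58 × 1.52 × 1.395 = 1.230 m³/s
Stations 1, 8 contribute zero (depth or velocity is 0).
Q = Σ qᵢ = 4.915 m³/s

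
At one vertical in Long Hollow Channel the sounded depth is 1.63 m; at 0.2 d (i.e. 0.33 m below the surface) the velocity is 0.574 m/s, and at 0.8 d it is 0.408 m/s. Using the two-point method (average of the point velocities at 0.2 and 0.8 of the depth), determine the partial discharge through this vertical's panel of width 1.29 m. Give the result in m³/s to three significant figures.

v̄ = (0.574 + 0.408) / 2 = 0.4910 m/s
q = v̄ × d × w = 0.4910 × 1.63 × 1.29 = 1.032 m³/s

1.03 m³/s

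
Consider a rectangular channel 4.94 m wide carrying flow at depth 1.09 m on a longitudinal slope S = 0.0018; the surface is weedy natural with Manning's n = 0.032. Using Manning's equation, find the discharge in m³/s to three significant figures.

A = b·y = 4.94 × 1.09 = 5.385 m²
P = b + 2y = 4.94 + 2×1.09 = 7.120 m
R = A/P = 5.385/7.120 = 0.7563 m
Q = (1/n)·A·R^(2/3)·S^(1/2) = (1/0.032) × 5.385 × 0.7563^(2/3) × 0.0018^(1/2) = 5.926 m³/s

5.93 m³/s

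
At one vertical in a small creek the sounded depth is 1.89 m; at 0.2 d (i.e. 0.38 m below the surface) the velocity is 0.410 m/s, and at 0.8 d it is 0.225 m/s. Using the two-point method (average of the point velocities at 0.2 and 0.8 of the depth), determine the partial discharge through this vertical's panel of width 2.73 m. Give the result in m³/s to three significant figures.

v̄ = (0.410 + 0.225) / 2 = 0.3175 m/s
q = v̄ × d × w = 0.3175 × 1.89 × 2.73 = 1.638 m³/s

1.64 m³/s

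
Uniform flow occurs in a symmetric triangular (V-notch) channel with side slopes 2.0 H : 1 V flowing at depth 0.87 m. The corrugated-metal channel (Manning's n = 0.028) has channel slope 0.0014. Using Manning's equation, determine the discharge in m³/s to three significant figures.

A = z·y² = 2.0×0.87² = 1.514 m²
P = 2y√(1+z²) = 2×0.87×√(1+2.0²) = 3.891 m
R = A/P = 1.514/3.891 = 0.3891 m
Q = (1/n)·A·R^(2/3)·S^(1/2) = (1/0.028) × 1.514 × 0.3891^(2/3) × 0.0014^(1/2) = 1.078 m³/s

1.08 m³/s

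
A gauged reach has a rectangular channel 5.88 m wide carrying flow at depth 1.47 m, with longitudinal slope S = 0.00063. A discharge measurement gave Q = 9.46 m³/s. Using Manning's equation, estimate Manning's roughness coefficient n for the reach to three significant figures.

A = b·y = 5.88 × 1.47 = 8.644 m²
P = b + 2y = 5.88 + 2×1.47 = 8.820 m
R = A/P = 8.644/8.820 = 0.9800 m
n = (1/Q)·A·R^(2/3)·S^(1/2) = (1/9.46) × 8.644 × 0.9866 × 0.02510 = 0.02263

0.0226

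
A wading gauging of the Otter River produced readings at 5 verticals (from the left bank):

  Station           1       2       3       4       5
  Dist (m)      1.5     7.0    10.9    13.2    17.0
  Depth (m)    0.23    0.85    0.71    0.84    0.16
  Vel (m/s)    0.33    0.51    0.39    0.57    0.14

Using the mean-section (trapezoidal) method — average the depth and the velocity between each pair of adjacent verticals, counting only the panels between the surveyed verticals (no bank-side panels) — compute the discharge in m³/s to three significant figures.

Panel 1-2: Δb = 5.5 m, d̄ = (0.23+0.85)/2 = 0.54, v̄ = (0.33+0.51)/2 = 0.42 → q = 5.5×0.54×0.42 = 1.247 m³/s
Panel 2-3: Δb = 3.9 m, d̄ = (0.85+0.71)/2 = 0.78, v̄ = (0.51+0.39)/2 = 0.45 → q = 3.9×0.78×0.45 = 1.369 m³/s
Panel 3-4: Δb = 2.3 m, d̄ = (0.71+0.84)/2 = 0.775, v̄ = (0.39+0.57)/2 = 0.48 → q = 2.3×0.775×0.48 = 0.8556 m³/s
Panel 4-5: Δb = 3.8 m, d̄ = (0.84+0.16)/2 = 0.5, v̄ = (0.57+0.14)/2 = 0.355 → q = 3.8×0.5×0.355 = 0.6745 m³/s
Q = Σ q = 4.146 m³/s

4.15 m³/s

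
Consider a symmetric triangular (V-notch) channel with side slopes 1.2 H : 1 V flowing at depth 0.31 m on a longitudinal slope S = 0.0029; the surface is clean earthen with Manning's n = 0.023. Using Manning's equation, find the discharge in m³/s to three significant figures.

0.0654 m³/s

A = z·y² = 1.2×0.31² = 0.1153 m²
P = 2y√(1+z²) = 2×0.31×√(1+1.2²) = 0.9685 m
R = A/P = 0.1153/0.9685 = 0.1191 m
Q = (1/n)·A·R^(2/3)·S^(1/2) = (1/0.023) × 0.1153 × 0.1191^(2/3) × 0.0029^(1/2) = 0.06535 m³/s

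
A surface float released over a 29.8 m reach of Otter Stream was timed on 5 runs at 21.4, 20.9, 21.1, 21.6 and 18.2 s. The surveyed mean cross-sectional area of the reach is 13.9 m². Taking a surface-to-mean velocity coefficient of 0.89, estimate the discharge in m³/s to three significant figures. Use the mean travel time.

t̄ = (21.4 + 20.9 + 21.1 + 21.6 + 18.2) / 5 = 20.64 s
v_surface = L / t̄ = 29.8 / 20.64 = 1.444 m/s
v_mean = 0.89 × 1.444 = 1.285 m/s
Q = A × v_mean = 13.9 × 1.285 = 17.86 m³/s

17.9 m³/s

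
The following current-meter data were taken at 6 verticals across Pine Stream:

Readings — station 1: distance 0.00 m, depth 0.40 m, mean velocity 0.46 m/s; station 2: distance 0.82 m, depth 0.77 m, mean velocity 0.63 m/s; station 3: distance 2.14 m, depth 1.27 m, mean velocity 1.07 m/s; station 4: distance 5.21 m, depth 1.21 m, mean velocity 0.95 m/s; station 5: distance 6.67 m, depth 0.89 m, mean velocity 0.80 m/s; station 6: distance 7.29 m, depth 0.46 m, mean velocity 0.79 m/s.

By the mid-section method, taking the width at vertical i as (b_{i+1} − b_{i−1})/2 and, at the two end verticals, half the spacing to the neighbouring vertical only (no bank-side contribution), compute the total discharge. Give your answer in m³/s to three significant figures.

w_1 = (0.82 − 0.00)/2 = 0.41 m; q_1 = 0.46 × 0.40 × 0.41 = 0.07544 m³/s
w_2 = (2.14 − 0.00)/2 = 1.07 m; q_2 = 0.63 × 0.77 × 1.07 = 0.5191 m³/s
w_3 = (5.21 − 0.82)/2 = 2.195 m; q_3 = 1.07 × 1.27 × 2.195 = 2.983 m³/s
w_4 = (6.67 − 2.14)/2 = 2.265 m; q_4 = 0.95 × 1.21 × 2.265 = 2.604 m³/s
w_5 = (7.29 − 5.21)/2 = 1.04 m; q_5 = 0.80 × 0.89 × 1.04 = 0.7405 m³/s
w_6 = (7.29 − 6.67)/2 = 0.31 m; q_6 = 0.79 × 0.46 × 0.31 = 0.1127 m³/s
Q = Σ qᵢ = 7.034 m³/s

7.03 m³/s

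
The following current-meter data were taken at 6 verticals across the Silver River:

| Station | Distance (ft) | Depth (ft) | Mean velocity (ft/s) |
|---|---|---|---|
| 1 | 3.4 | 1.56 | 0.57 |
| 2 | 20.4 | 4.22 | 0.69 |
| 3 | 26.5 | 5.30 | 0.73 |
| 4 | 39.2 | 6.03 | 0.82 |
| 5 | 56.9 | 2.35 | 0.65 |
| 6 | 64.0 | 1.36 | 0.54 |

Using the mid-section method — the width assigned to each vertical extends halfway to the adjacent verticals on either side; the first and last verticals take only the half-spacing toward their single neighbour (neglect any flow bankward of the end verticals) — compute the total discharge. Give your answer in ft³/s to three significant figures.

174 ft³/s

w_1 = (20.4 − 3.4)/2 = 8.5 ft; q_1 = 0.57 × 1.56 × 8.5 = 7.558 ft³/s
w_2 = (26.5 − 3.4)/2 = 11.55 ft; q_2 = 0.69 × 4.22 × 11.55 = 33.63 ft³/s
w_3 = (39.2 − 20.4)/2 = 9.4 ft; q_3 = 0.73 × 5.30 × 9.4 = 36.37 ft³/s
w_4 = (56.9 − 26.5)/2 = 15.2 ft; q_4 = 0.82 × 6.03 × 15.2 = 75.16 ft³/s
w_5 = (64.0 − 39.2)/2 = 12.4 ft; q_5 = 0.65 × 2.35 × 12.4 = 18.94 ft³/s
w_6 = (64.0 − 56.9)/2 = 3.55 ft; q_6 = 0.54 × 1.36 × 3.55 = 2.607 ft³/s
Q = Σ qᵢ = 174.3 ft³/s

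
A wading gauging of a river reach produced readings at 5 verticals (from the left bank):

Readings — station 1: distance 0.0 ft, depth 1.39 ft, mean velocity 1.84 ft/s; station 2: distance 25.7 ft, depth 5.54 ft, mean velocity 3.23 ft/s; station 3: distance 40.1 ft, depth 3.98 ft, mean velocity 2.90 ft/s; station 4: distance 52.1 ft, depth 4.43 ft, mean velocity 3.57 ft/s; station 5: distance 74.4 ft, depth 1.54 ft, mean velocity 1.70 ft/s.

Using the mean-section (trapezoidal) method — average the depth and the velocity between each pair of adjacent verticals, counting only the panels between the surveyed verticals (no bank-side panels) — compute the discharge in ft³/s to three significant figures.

Panel 1-2: Δb = 25.7 ft, d̄ = (1.39+5.54)/2 = 3.465, v̄ = (1.84+3.23)/2 = 2.535 → q = 25.7×3.465×2.535 = 225.7 ft³/s
Panel 2-3: Δb = 14.4 ft, d̄ = (5.54+3.98)/2 = 4.76, v̄ = (3.23+2.90)/2 = 3.065 → q = 14.4×4.76×3.065 = 210.1 ft³/s
Panel 3-4: Δb = 12 ft, d̄ = (3.98+4.43)/2 = 4.205, v̄ = (2.90+3.57)/2 = 3.235 → q = 12×4.205×3.235 = 163.2 ft³/s
Panel 4-5: Δb = 22.3 ft, d̄ = (4.43+1.54)/2 = 2.985, v̄ = (3.57+1.70)/2 = 2.635 → q = 22.3×2.985×2.635 = 175.4 ft³/s
Q = Σ q = 774.5 ft³/s

774 ft³/s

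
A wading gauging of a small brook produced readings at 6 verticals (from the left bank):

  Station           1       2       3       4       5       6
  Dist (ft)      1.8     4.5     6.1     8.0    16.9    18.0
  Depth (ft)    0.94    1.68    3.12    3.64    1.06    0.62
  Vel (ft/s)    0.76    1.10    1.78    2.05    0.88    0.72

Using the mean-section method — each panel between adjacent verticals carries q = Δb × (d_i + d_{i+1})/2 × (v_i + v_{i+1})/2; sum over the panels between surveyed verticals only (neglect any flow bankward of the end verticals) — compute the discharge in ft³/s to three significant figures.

Panel 1-2: Δb = 2.7 ft, d̄ = (0.94+1.68)/2 = 1.31, v̄ = (0.76+1.10)/2 = 0.93 → q = 2.7×1.31×0.93 = 3.289 ft³/s
Panel 2-3: Δb = 1.6 ft, d̄ = (1.68+3.12)/2 = 2.4, v̄ = (1.10+1.78)/2 = 1.44 → q = 1.6×2.4×1.44 = 5.530 ft³/s
Panel 3-4: Δb = 1.9 ft, d̄ = (3.12+3.64)/2 = 3.38, v̄ = (1.78+2.05)/2 = 1.915 → q = 1.9×3.38×1.915 = 12.30 ft³/s
Panel 4-5: Δb = 8.9 ft, d̄ = (3.64+1.06)/2 = 2.35, v̄ = (2.05+0.88)/2 = 1.465 → q = 8.9×2.35×1.465 = 30.64 ft³/s
Panel 5-6: Δb = 1.1 ft, d̄ = (1.06+0.62)/2 = 0.84, v̄ = (0.88+0.72)/2 = 0.8 → q = 1.1×0.84×0.8 = 0.7392 ft³/s
Q = Σ q = 52.50 ft³/s

52.5 ft³/s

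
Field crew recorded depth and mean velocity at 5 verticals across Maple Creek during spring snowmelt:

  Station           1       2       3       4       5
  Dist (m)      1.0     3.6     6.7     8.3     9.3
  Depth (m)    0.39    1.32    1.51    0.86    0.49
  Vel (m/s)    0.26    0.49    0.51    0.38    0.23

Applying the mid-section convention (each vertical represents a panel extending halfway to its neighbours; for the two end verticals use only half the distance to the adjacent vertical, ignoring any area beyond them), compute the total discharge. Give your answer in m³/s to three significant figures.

4.27 m³/s

w_1 = (3.6 − 1.0)/2 = 1.3 m; q_1 = 0.26 × 0.39 × 1.3 = 0.1318 m³/s
w_2 = (6.7 − 1.0)/2 = 2.85 m; q_2 = 0.49 × 1.32 × 2.85 = 1.843 m³/s
w_3 = (8.3 − 3.6)/2 = 2.35 m; q_3 = 0.51 × 1.51 × 2.35 = 1.810 m³/s
w_4 = (9.3 − 6.7)/2 = 1.3 m; q_4 = 0.38 × 0.86 × 1.3 = 0.4248 m³/s
w_5 = (9.3 − 8.3)/2 = 0.5 m; q_5 = 0.23 × 0.49 × 0.5 = 0.05635 m³/s
Q = Σ qᵢ = 4.266 m³/s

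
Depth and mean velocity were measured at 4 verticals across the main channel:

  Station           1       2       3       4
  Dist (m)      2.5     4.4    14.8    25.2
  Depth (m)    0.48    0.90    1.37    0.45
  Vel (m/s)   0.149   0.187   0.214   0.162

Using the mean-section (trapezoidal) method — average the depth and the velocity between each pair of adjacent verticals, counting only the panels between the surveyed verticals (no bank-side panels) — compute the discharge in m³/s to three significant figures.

Panel 1-2: Δb = 1.9 m, d̄ = (0.48+0.90)/2 = 0.69, v̄ = (0.149+0.187)/2 = 0.168 → q = 1.9×0.69×0.168 = 0.2202 m³/s
Panel 2-3: Δb = 10.4 m, d̄ = (0.90+1.37)/2 = 1.135, v̄ = (0.187+0.214)/2 = 0.2005 → q = 10.4×1.135×0.2005 = 2.367 m³/s
Panel 3-4: Δb = 10.4 m, d̄ = (1.37+0.45)/2 = 0.91, v̄ = (0.214+0.162)/2 = 0.188 → q = 10.4×0.91×0.188 = 1.779 m³/s
Q = Σ q = 4.366 m³/s

4.37 m³/s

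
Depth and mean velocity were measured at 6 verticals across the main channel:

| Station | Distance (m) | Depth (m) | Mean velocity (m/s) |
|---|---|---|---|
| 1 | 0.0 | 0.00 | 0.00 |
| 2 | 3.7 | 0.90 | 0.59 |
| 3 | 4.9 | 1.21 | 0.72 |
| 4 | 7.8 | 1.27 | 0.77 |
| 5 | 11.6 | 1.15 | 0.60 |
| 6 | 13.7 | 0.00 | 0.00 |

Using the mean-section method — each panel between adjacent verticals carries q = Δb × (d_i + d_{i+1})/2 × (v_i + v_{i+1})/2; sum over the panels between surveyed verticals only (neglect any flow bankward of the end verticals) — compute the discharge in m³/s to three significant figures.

Panel 1-2: Δb = 3.7 m, d̄ = (0.00+0.90)/2 = 0.45, v̄ = (0.00+0.59)/2 = 0.295 → q = 3.7×0.45×0.295 = 0.4912 m³/s
Panel 2-3: Δb = 1.2 m, d̄ = (0.90+1.21)/2 = 1.055, v̄ = (0.59+0.72)/2 = 0.655 → q = 1.2×1.055×0.655 = 0.8292 m³/s
Panel 3-4: Δb = 2.9 m, d̄ = (1.21+1.27)/2 = 1.24, v̄ = (0.72+0.77)/2 = 0.745 → q = 2.9×1.24×0.745 = 2.679 m³/s
Panel 4-5: Δb = 3.8 m, d̄ = (1.27+1.15)/2 = 1.21, v̄ = (0.77+0.60)/2 = 0.685 → q = 3.8×1.21×0.685 = 3.150 m³/s
Panel 5-6: Δb = 2.1 m, d̄ = (1.15+0.00)/2 = 0.575, v̄ = (0.60+0.00)/2 = 0.3 → q = 2.1×0.575×0.3 = 0.3623 m³/s
Q = Σ q = 7.511 m³/s

7.51 m³/s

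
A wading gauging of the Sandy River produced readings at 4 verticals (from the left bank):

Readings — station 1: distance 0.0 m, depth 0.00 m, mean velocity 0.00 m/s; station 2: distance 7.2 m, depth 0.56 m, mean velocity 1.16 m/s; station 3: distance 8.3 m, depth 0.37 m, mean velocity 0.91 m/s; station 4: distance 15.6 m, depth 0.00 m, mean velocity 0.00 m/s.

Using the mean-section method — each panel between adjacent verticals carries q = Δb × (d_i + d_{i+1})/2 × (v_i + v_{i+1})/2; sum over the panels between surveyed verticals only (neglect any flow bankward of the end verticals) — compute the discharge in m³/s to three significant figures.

Panel 1-2: Δb = 7.2 m, d̄ = (0.00+0.56)/2 = 0.28, v̄ = (0.00+1.16)/2 = 0.58 → q = 7.2×0.28×0.58 = 1.169 m³/s
Panel 2-3: Δb = 1.1 m, d̄ = (0.56+0.37)/2 = 0.465, v̄ = (1.16+0.91)/2 = 1.035 → q = 1.1×0.465×1.035 = 0.5294 m³/s
Panel 3-4: Δb = 7.3 m, d̄ = (0.37+0.00)/2 = 0.185, v̄ = (0.91+0.00)/2 = 0.455 → q = 7.3×0.185×0.455 = 0.6145 m³/s
Q = Σ q = 2.313 m³/s

2.31 m³/s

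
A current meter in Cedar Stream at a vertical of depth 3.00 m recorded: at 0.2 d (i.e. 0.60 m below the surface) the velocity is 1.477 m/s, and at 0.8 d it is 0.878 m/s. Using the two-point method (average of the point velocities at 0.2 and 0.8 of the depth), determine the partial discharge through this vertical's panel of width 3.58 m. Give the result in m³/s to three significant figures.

v̄ = (1.477 + 0.878) / 2 = 1.178 m/s
q = v̄ × d × w = 1.178 × 3.00 × 3.58 = 12.65 m³/s

12.6 m³/s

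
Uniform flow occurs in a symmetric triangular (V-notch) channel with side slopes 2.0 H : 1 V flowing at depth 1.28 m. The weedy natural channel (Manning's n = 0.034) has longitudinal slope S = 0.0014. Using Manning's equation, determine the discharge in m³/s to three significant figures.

2.49 m³/s

A = z·y² = 2.0×1.28² = 3.277 m²
P = 2y√(1+z²) = 2×1.28×√(1+2.0²) = 5.724 m
R = A/P = 3.277/5.724 = 0.5724 m
Q = (1/n)·A·R^(2/3)·S^(1/2) = (1/0.034) × 3.277 × 0.5724^(2/3) × 0.0014^(1/2) = 2.486 m³/s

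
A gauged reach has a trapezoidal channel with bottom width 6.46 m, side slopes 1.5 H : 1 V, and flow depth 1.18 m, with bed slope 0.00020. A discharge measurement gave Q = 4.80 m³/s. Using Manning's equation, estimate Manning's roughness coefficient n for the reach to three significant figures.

A = (b + z·y)·y = (6.46 + 1.5×1.18)×1.18 = 9.711 m²
P = b + 2y√(1+z²) = 6.46 + 2×1.18×√(1+1.5²) = 10.71 m
R = A/P = 9.711/10.71 = 0.9064 m
n = (1/Q)·A·R^(2/3)·S^(1/2) = (1/4.80) × 9.711 × 0.9366 × 0.01414 = 0.02680

0.0268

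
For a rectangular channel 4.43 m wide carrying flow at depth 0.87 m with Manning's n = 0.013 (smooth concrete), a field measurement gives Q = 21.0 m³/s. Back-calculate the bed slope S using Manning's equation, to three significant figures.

A = b·y = 4.43 × 0.87 = 3.854 m²
P = b + 2y = 4.43 + 2×0.87 = 6.170 m
R = A/P = 3.854/6.170 = 0.6247 m
S = (Q·n / (1·A·R^(2/3)))² = (21.0×0.013 / (1×3.854×0.7307))² = 0.009396

0.00940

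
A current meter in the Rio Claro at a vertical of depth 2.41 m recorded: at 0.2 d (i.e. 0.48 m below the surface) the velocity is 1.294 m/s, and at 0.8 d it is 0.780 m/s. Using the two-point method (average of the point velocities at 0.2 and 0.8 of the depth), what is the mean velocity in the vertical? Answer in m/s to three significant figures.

1.04 m/s

v̄ = (1.294 + 0.780) / 2 = 1.037 m/s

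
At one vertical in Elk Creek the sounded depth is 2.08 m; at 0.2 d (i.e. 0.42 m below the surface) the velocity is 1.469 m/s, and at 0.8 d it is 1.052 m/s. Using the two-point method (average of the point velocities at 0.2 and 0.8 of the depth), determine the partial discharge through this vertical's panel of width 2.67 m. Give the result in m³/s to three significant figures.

7.00 m³/s

v̄ = (1.469 + 1.052) / 2 = 1.261 m/s
q = v̄ × d × w = 1.261 × 2.08 × 2.67 = 7.000 m³/s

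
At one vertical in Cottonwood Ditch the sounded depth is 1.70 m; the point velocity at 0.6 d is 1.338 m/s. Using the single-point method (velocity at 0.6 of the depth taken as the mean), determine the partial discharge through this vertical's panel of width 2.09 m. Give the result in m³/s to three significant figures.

v̄ = v₀.₆ = 1.338 m/s
q = v̄ × d × w = 1.338 × 1.70 × 2.09 = 4.754 m³/s

4.75 m³/s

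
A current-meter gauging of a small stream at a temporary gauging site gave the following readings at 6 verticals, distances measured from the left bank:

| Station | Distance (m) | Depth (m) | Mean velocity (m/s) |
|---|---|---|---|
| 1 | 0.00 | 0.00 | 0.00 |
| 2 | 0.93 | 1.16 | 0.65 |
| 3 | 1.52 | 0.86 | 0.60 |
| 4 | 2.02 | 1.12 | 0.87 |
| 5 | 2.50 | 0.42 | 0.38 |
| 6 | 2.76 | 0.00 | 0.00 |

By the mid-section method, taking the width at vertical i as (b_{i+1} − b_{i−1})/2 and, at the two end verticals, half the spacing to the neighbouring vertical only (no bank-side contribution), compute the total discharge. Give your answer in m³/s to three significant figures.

1.39 m³/s

w_2 = (1.52 − 0.00)/2 = 0.76 m; q_2 = 0.65 × 1.16 × 0.76 = 0.5730 m³/s
w_3 = (2.02 − 0.93)/2 = 0.545 m; q_3 = 0.60 × 0.86 × 0.545 = 0.2812 m³/s
w_4 = (2.50 − 1.52)/2 = 0.49 m; q_4 = 0.87 × 1.12 × 0.49 = 0.4775 m³/s
w_5 = (2.76 − 2.02)/2 = 0.37 m; q_5 = 0.38 × 0.42 × 0.37 = 0.05905 m³/s
Stations 1, 6 contribute zero (depth or velocity is 0).
Q = Σ qᵢ = 1.391 m³/s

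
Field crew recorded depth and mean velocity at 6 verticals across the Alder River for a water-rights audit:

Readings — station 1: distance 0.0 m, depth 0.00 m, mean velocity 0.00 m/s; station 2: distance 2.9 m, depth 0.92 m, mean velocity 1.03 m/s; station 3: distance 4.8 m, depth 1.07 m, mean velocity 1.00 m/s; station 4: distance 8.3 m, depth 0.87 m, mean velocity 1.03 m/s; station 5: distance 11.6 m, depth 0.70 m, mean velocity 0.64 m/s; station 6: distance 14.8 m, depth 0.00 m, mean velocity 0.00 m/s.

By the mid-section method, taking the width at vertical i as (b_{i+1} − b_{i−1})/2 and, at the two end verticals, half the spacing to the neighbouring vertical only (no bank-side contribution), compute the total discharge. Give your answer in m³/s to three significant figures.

w_2 = (4.8 − 0.0)/2 = 2.4 m; q_2 = 1.03 × 0.92 × 2.4 = 2.274 m³/s
w_3 = (8.3 − 2.9)/2 = 2.7 m; q_3 = 1.00 × 1.07 × 2.7 = 2.889 m³/s
w_4 = (11.6 − 4.8)/2 = 3.4 m; q_4 = 1.03 × 0.87 × 3.4 = 3.047 m³/s
w_5 = (14.8 − 8.3)/2 = 3.25 m; q_5 = 0.64 × 0.70 × 3.25 = 1.456 m³/s
Stations 1, 6 contribute zero (depth or velocity is 0).
Q = Σ qᵢ = 9.666 m³/s

9.67 m³/s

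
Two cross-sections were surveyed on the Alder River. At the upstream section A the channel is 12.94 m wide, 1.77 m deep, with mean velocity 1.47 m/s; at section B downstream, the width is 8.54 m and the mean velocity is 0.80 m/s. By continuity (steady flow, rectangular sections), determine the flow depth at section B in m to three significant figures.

Q = A₁V₁ = (12.94×1.77) × 1.47 = 33.67 m³/s
d₂ = Q/(b₂ V₂) = 33.67/(8.54×0.80) = 4.928 m

4.93 m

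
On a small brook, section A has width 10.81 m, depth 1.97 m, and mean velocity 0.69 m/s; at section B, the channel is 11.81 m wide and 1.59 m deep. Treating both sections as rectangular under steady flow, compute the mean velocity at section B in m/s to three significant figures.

0.783 m/s

Q = A₁V₁ = (10.81×1.97) × 0.69 = 14.69 m³/s
A₂ = 11.81 × 1.59 = 18.78 m²
V₂ = Q/A₂ = 14.69/18.78 = 0.7825 m/s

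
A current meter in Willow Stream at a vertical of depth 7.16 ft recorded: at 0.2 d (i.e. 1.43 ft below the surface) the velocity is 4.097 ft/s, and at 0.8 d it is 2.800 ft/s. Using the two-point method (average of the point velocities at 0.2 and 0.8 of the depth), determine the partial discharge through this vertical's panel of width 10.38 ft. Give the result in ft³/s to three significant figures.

256 ft³/s

v̄ = (4.097 + 2.800) / 2 = 3.449 ft/s
q = v̄ × d × w = 3.449 × 7.16 × 10.38 = 256.3 ft³/s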